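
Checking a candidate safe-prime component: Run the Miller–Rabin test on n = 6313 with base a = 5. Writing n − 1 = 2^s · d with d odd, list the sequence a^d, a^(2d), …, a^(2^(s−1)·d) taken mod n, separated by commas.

285, 5469, 5280

n − 1 = 6312 = 2^3 · 789, so s = 3 and d = 789.
x_0 = 5^789 mod 6313 = 285.
x_1 = 285^2 mod 6313 = 5469.
x_2 = 5469^2 mod 6313 = 5280.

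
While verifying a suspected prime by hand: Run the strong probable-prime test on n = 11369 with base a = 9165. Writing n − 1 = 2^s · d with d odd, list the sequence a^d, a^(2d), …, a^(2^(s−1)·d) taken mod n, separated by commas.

8299, 11368, 1

n − 1 = 11368 = 2^3 · 1421, so s = 3 and d = 1421.
x_0 = 9165^1421 mod 11369 = 8299.
x_1 = 8299^2 mod 11369 = 11368.
x_2 = 11368^2 mod 11369 = 1.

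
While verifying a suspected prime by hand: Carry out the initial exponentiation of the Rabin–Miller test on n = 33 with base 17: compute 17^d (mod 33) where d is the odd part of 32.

n − 1 = 32 = 2^5 · 1, so s = 5 and d = 1.
17^1 mod 33 = 17.

17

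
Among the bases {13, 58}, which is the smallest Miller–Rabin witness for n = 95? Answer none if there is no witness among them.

13

n − 1 = 94 = 2^1 · 47, so s = 1 and d = 47.
Base 13: x_0 = 13^47 mod 95 = 2. x_0 ∉ {1, 94} and s = 1, so 13 is a Miller–Rabin witness and 95 is composite.
Base 58: x_0 = 58^47 mod 95 = 77. x_0 ∉ {1, 94} and s = 1, so 58 is a Miller–Rabin witness and 95 is composite.
The smallest witness among the given bases is 13.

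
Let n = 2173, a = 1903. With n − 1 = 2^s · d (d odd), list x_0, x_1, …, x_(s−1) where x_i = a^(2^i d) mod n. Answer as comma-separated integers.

1975, 90

n − 1 = 2172 = 2^2 · 543, so s = 2 and d = 543.
x_0 = 1903^543 mod 2173 = 1975.
x_1 = 1975^2 mod 2173 = 90.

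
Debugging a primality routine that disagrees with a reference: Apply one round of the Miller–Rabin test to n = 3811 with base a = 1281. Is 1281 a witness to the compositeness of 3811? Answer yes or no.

n − 1 = 3810 = 2^1 · 1905, so s = 1 and d = 1905.
x_0 = 1281^1905 mod 3811 = 1967.
x_0 ∉ {1, 3810} and s = 1, so 1281 is a Miller–Rabin witness and 3811 is composite.

yes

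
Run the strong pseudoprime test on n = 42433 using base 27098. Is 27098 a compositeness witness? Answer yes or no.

no

n − 1 = 42432 = 2^6 · 663, so s = 6 and d = 663.
x_0 = 27098^663 mod 42433 = 32494.
x_0 is neither 1 nor 42432, so continue squaring.
x_1 = 32494^2 mod 42433 = 42130.
x_2 = 42130^2 mod 42433 = 6943.
x_3 = 6943^2 mod 42433 = 1361.
x_4 = 1361^2 mod 42433 = 27702.
x_5 = 27702^2 mod 42433 = 42432.
x_5 ≡ −1, so 27098 is not a witness.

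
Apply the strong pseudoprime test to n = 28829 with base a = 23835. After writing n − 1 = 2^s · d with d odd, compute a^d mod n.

12031

n − 1 = 28828 = 2^2 · 7207, so s = 2 and d = 7207.
Repeated squaring mod 28829: 23835^1 ≡ 23835, 23835^2 ≡ 2951, 23835^4 ≡ 2043, 23835^8 ≡ 22473, 23835^16 ≡ 9307, 23835^32 ≡ 17933, 23835^64 ≡ 4994, 23835^128 ≡ 2951, 23835^256 ≡ 2043, 23835^512 ≡ 22473, 23835^1024 ≡ 9307, 23835^2048 ≡ 17933, 23835^4096 ≡ 4994.
7207 = 4096 + 2048 + 1024 + 32 + 4 + 2 + 1, so 23835^7207 ≡ 4994·17933·9307·17933·2043·2951·23835 ≡ 12031 (mod 28829).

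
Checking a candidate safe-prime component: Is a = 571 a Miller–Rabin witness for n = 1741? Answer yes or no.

no

n − 1 = 1740 = 2^2 · 435, so s = 2 and d = 435.
x_0 = 571^435 mod 1741 = 59.
x_0 is neither 1 nor 1740, so continue squaring.
x_1 = 59^2 mod 1741 = 1740.
x_1 ≡ −1, so 571 is not a witness.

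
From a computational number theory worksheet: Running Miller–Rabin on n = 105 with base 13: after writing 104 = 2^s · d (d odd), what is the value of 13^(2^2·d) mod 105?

1

n − 1 = 104 = 2^3 · 13, so s = 3 and d = 13.
x_0 = 13^13 mod 105 = 13.
x_1 = 13^2 mod 105 = 64.
x_2 = 64^2 mod 105 = 1.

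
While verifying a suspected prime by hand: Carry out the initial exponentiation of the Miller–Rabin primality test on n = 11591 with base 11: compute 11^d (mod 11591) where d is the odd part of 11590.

11284

n − 1 = 11590 = 2^1 · 5795, so s = 1 and d = 5795.
11^5795 mod 11591 = 11284.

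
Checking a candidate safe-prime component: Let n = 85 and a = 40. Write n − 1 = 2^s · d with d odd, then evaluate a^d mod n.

n − 1 = 84 = 2^2 · 21, so s = 2 and d = 21.
40^21 mod 85 = 75.

75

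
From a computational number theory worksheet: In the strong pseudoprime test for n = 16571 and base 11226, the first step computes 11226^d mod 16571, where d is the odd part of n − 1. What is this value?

n − 1 = 16570 = 2^1 · 8285, so s = 1 and d = 8285.
11226^8285 mod 16571 = 5106.

5106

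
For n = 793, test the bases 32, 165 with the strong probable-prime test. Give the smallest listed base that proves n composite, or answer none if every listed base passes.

n − 1 = 792 = 2^3 · 99, so s = 3 and d = 99.
Base 32: x_0 = 32^99 mod 793 = 255. x_0 is neither 1 nor 792, so continue squaring. x_1 = 255^2 mod 793 = 792. x_1 ≡ −1, so 32 is not a witness.
Base 165: x_0 = 165^99 mod 793 = 755. x_0 is neither 1 nor 792, so continue squaring. x_1 = 755^2 mod 793 = 651. x_2 = 651^2 mod 793 = 339. Reached i = s−1 = 2 without hitting −1: 165 is a Miller–Rabin witness and 793 is composite.
The smallest witness among the given bases is 165.

165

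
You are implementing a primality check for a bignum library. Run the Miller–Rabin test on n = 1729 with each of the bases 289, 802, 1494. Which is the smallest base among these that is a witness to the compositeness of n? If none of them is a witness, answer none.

none

n − 1 = 1728 = 2^6 · 27, so s = 6 and d = 27.
Base 289: x_0 = 289^27 mod 1729 = 1. x_0 = 1, so 289 is not a witness.
Base 802: x_0 = 802^27 mod 1729 = 1. x_0 = 1, so 802 is not a witness.
Base 1494: x_0 = 1494^27 mod 1729 = 1728. x_0 = 1728 ≡ −1, so 1494 is not a witness.
No listed base is a witness for 1729.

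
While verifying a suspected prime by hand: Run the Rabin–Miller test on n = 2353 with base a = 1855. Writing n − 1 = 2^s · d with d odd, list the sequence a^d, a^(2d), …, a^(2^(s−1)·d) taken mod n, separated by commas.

n − 1 = 2352 = 2^4 · 147, so s = 4 and d = 147.
x_0 = 1855^147 mod 2353 = 729.
x_1 = 729^2 mod 2353 = 2016.
x_2 = 2016^2 mod 2353 = 625.
x_3 = 625^2 mod 2353 = 27.

729, 2016, 625, 27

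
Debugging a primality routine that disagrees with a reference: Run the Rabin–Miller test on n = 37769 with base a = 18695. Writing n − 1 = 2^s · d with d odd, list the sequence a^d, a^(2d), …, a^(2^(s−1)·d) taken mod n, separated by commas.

12133, 23896, 27074

n − 1 = 37768 = 2^3 · 4721, so s = 3 and d = 4721.
x_0 = 18695^4721 mod 37769 = 12133.
x_1 = 12133^2 mod 37769 = 23896.
x_2 = 23896^2 mod 37769 = 27074.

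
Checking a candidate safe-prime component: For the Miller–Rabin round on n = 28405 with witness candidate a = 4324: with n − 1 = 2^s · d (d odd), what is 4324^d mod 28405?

16284

n − 1 = 28404 = 2^2 · 7101, so s = 2 and d = 7101.
4324^7101 mod 28405 = 16284.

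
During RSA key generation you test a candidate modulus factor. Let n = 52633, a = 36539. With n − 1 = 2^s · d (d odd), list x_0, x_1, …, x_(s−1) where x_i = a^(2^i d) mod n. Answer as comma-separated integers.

36770, 49029, 41098

n − 1 = 52632 = 2^3 · 6579, so s = 3 and d = 6579.
x_0 = 36539^6579 mod 52633 = 36770.
x_1 = 36770^2 mod 52633 = 49029.
x_2 = 49029^2 mod 52633 = 41098.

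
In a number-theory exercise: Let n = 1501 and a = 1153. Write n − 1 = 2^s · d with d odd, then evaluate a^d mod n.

1414

n − 1 = 1500 = 2^2 · 375, so s = 2 and d = 375.
Repeated squaring mod 1501: 1153^1 ≡ 1153, 1153^2 ≡ 1024, 1153^4 ≡ 878, 1153^8 ≡ 871, 1153^16 ≡ 636, 1153^32 ≡ 727, 1153^64 ≡ 177, 1153^128 ≡ 1309, 1153^256 ≡ 840.
375 = 256 + 64 + 32 + 16 + 4 + 2 + 1, so 1153^375 ≡ 840·177·727·636·878·1024·1153 ≡ 1414 (mod 1501).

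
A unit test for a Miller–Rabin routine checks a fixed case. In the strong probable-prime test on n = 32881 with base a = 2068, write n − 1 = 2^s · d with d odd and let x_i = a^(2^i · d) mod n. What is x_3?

n − 1 = 32880 = 2^4 · 2055, so s = 4 and d = 2055.
x_0 = 2068^2055 mod 32881 = 7284.
x_1 = 7284^2 mod 32881 = 19603.
x_2 = 19603^2 mod 32881 = 30243.
x_3 = 30243^2 mod 32881 = 21153.

21153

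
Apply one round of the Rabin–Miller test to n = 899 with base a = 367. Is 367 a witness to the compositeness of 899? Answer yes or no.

yes

n − 1 = 898 = 2^1 · 449, so s = 1 and d = 449.
By repeated squaring, 367^449 ≡ 657 (mod 899).
x_0 = 367^449 mod 899 = 657.
x_0 ∉ {1, 898} and s = 1, so 367 is a Miller–Rabin witness and 899 is composite.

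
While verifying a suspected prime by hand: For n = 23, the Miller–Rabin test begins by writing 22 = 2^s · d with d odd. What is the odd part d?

Halving: 22 → 11; 11 is odd.
So 22 = 2^1 · 11.

11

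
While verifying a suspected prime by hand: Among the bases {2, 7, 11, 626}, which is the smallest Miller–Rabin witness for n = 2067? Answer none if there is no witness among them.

2

n − 1 = 2066 = 2^1 · 1033, so s = 1 and d = 1033.
Base 2: x_0 = 2^1033 mod 2067 = 41. x_0 ∉ {1, 2066} and s = 1, so 2 is a Miller–Rabin witness and 2067 is composite.
Base 7: x_0 = 7^1033 mod 2067 = 1177. x_0 ∉ {1, 2066} and s = 1, so 7 is a Miller–Rabin witness and 2067 is composite.
Base 11: x_0 = 11^1033 mod 2067 = 1766. x_0 ∉ {1, 2066} and s = 1, so 11 is a Miller–Rabin witness and 2067 is composite.
Base 626: x_0 = 626^1033 mod 2067 = 587. x_0 ∉ {1, 2066} and s = 1, so 626 is a Miller–Rabin witness and 2067 is composite.
The smallest witness among the given bases is 2.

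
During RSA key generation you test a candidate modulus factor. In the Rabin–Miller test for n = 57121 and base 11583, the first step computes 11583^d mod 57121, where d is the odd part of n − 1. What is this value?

n − 1 = 57120 = 2^5 · 1785, so s = 5 and d = 1785.
Repeated squaring mod 57121: 11583^1 ≡ 11583, 11583^2 ≡ 45781, 11583^4 ≡ 16229, 11583^8 ≡ 52631, 11583^16 ≡ 53508, 11583^32 ≡ 30181, 11583^64 ≡ 41295, 11583^128 ≡ 43812, 11583^256 ≡ 54381, 11583^512 ≡ 24749, 11583^1024 ≡ 4518.
1785 = 1024 + 512 + 128 + 64 + 32 + 16 + 8 + 1, so 11583^1785 ≡ 4518·24749·43812·41295·30181·53508·52631·11583 ≡ 19597 (mod 57121).

19597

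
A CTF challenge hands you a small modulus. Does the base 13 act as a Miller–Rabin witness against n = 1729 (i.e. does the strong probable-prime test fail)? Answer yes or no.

n − 1 = 1728 = 2^6 · 27, so s = 6 and d = 27.
x_0 = 13^27 mod 1729 = 1196.
x_0 is neither 1 nor 1728, so continue squaring.
x_1 = 1196^2 mod 1729 = 533.
x_2 = 533^2 mod 1729 = 533.
x_3 = 533^2 mod 1729 = 533.
x_4 = 533^2 mod 1729 = 533.
x_5 = 533^2 mod 1729 = 533.
Reached i = s−1 = 5 without hitting −1: 13 is a Miller–Rabin witness and 1729 is composite.

yes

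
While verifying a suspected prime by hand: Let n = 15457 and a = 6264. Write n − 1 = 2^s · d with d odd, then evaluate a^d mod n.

2059

n − 1 = 15456 = 2^5 · 483, so s = 5 and d = 483.
Repeated squaring mod 15457: 6264^1 ≡ 6264, 6264^2 ≡ 7830, 6264^4 ≡ 6438, 6264^8 ≡ 7627, 6264^16 ≡ 6438, 6264^32 ≡ 7627, 6264^64 ≡ 6438, 6264^128 ≡ 7627, 6264^256 ≡ 6438.
483 = 256 + 128 + 64 + 32 + 2 + 1, so 6264^483 ≡ 6438·7627·6438·7627·7830·6264 ≡ 2059 (mod 15457).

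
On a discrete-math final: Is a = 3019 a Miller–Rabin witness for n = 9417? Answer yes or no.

yes

n − 1 = 9416 = 2^3 · 1177, so s = 3 and d = 1177.
x_0 = 3019^1177 mod 9417 = 1084.
x_0 is neither 1 nor 9416, so continue squaring.
x_1 = 1084^2 mod 9417 = 7348.
x_2 = 7348^2 mod 9417 = 5443.
Reached i = s−1 = 2 without hitting −1: 3019 is a Miller–Rabin witness and 9417 is composite.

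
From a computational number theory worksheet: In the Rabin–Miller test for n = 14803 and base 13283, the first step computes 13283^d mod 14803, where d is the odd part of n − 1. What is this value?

n − 1 = 14802 = 2^1 · 7401, so s = 1 and d = 7401.
By repeated squaring, 13283^7401 ≡ 4043 (mod 14803).

4043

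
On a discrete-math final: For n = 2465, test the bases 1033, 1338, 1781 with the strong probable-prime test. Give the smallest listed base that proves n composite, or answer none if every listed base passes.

n − 1 = 2464 = 2^5 · 77, so s = 5 and d = 77.
Base 1033: x_0 = 1033^77 mod 2465 = 1288. x_0 is neither 1 nor 2464, so continue squaring. x_1 = 1288^2 mod 2465 = 2464. x_1 ≡ −1, so 1033 is not a witness.
Base 1338: x_0 = 1338^77 mod 2465 = 898. x_0 is neither 1 nor 2464, so continue squaring. x_1 = 898^2 mod 2465 = 349. x_2 = 349^2 mod 2465 = 1016. x_3 = 1016^2 mod 2465 = 1886. x_4 = 1886^2 mod 2465 = 1. x_4 = 1 but x_3 ≠ ±1, a nontrivial square root of 1 — 1338 is a witness and 2465 is composite.
Base 1781: x_0 = 1781^77 mod 2465 = 1781. x_0 is neither 1 nor 2464, so continue squaring. x_1 = 1781^2 mod 2465 = 1971. x_2 = 1971^2 mod 2465 = 1. x_2 = 1 but x_1 ≠ ±1, a nontrivial square root of 1 — 1781 is a witness and 2465 is composite.
The smallest witness among the given bases is 1338.

1338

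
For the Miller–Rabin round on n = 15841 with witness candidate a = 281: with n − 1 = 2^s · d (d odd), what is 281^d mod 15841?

n − 1 = 15840 = 2^5 · 495, so s = 5 and d = 495.
By repeated squaring, 281^495 ≡ 9115 (mod 15841).

9115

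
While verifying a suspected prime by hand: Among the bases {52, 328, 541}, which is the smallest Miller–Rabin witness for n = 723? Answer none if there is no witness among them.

n − 1 = 722 = 2^1 · 361, so s = 1 and d = 361.
Base 52: x_0 = 52^361 mod 723 = 430. x_0 ∉ {1, 722} and s = 1, so 52 is a Miller–Rabin witness and 723 is composite.
Base 328: x_0 = 328^361 mod 723 = 328. x_0 ∉ {1, 722} and s = 1, so 328 is a Miller–Rabin witness and 723 is composite.
Base 541: x_0 = 541^361 mod 723 = 541. x_0 ∉ {1, 722} and s = 1, so 541 is a Miller–Rabin witness and 723 is composite.
The smallest witness among the given bases is 52.

52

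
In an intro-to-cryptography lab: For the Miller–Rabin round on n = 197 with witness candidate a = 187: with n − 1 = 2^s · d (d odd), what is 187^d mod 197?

1

n − 1 = 196 = 2^2 · 49, so s = 2 and d = 49.
By repeated squaring, 187^49 ≡ 1 (mod 197).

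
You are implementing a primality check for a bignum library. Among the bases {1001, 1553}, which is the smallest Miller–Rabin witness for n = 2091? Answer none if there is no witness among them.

1001

n − 1 = 2090 = 2^1 · 1045, so s = 1 and d = 1045.
Base 1001: x_0 = 1001^1045 mod 2091 = 1175. x_0 ∉ {1, 2090} and s = 1, so 1001 is a Miller–Rabin witness and 2091 is composite.
Base 1553: x_0 = 1553^1045 mod 2091 = 1877. x_0 ∉ {1, 2090} and s = 1, so 1553 is a Miller–Rabin witness and 2091 is composite.
The smallest witness among the given bases is 1001.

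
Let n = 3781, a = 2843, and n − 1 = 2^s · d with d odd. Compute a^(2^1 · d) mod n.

n − 1 = 3780 = 2^2 · 945, so s = 2 and d = 945.
x_0 = 2843^945 mod 3781 = 2925.
x_1 = 2925^2 mod 3781 = 3003.

3003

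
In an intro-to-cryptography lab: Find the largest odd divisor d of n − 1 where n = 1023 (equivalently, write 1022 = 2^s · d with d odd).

511

Halving: 1022 → 511; 511 is odd.
So 1022 = 2^1 · 511.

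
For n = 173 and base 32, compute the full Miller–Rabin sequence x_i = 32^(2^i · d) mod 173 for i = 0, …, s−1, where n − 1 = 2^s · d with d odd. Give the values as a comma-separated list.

n − 1 = 172 = 2^2 · 43, so s = 2 and d = 43.
x_0 = 32^43 mod 173 = 80.
x_1 = 80^2 mod 173 = 172.

80, 172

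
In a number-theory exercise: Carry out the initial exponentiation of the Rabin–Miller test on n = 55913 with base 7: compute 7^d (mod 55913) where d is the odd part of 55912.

n − 1 = 55912 = 2^3 · 6989, so s = 3 and d = 6989.
7^6989 mod 55913 = 635.

635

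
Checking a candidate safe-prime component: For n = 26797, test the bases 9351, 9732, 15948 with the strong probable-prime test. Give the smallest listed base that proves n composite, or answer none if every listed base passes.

n − 1 = 26796 = 2^2 · 6699, so s = 2 and d = 6699.
Base 9351: x_0 = 9351^6699 mod 26797 = 26796. x_0 = 26796 ≡ −1, so 9351 is not a witness.
Base 9732: x_0 = 9732^6699 mod 26797 = 26796. x_0 = 26796 ≡ −1, so 9732 is not a witness.
Base 15948: x_0 = 15948^6699 mod 26797 = 1. x_0 = 1, so 15948 is not a witness.
No listed base is a witness for 26797.

none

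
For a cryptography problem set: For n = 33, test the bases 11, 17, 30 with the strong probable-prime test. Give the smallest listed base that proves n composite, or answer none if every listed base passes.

11

n − 1 = 32 = 2^5 · 1, so s = 5 and d = 1.
Base 11: x_0 = 11^1 mod 33 = 11. x_0 is neither 1 nor 32, so continue squaring. x_1 = 11^2 mod 33 = 22. x_2 = 22^2 mod 33 = 22. x_3 = 22^2 mod 33 = 22. x_4 = 22^2 mod 33 = 22. Reached i = s−1 = 4 without hitting −1: 11 is a Miller–Rabin witness and 33 is composite.
Base 17: x_0 = 17^1 mod 33 = 17. x_0 is neither 1 nor 32, so continue squaring. x_1 = 17^2 mod 33 = 25. x_2 = 25^2 mod 33 = 31. x_3 = 31^2 mod 33 = 4. x_4 = 4^2 mod 33 = 16. Reached i = s−1 = 4 without hitting −1: 17 is a Miller–Rabin witness and 33 is composite.
Base 30: x_0 = 30^1 mod 33 = 30. x_0 is neither 1 nor 32, so continue squaring. x_1 = 30^2 mod 33 = 9. x_2 = 9^2 mod 33 = 15. x_3 = 15^2 mod 33 = 27. x_4 = 27^2 mod 33 = 3. Reached i = s−1 = 4 without hitting −1: 30 is a Miller–Rabin witness and 33 is composite.
The smallest witness among the given bases is 11.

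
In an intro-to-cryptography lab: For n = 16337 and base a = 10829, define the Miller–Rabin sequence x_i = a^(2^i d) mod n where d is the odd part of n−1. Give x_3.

n − 1 = 16336 = 2^4 · 1021, so s = 4 and d = 1021.
Repeated squaring mod 16337: 10829^1 ≡ 10829, 10829^2 ≡ 255, 10829^4 ≡ 16014, 10829^8 ≡ 6307, 10829^16 ≡ 13991, 10829^32 ≡ 14484, 10829^64 ≡ 2839, 10829^128 ≡ 5780, 10829^256 ≡ 15572, 10829^512 ≡ 13430.
1021 = 512 + 256 + 128 + 64 + 32 + 16 + 8 + 4 + 1, so 10829^1021 ≡ 13430·15572·5780·2839·14484·13991·6307·16014·10829 ≡ 13464 (mod 16337).
x_0 = 13464.
x_1 = 13464^2 mod 16337 = 3944.
x_2 = 3944^2 mod 16337 = 2312.
x_3 = 2312^2 mod 16337 = 3145.

3145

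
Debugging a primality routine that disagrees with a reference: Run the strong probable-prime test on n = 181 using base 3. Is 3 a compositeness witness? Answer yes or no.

n − 1 = 180 = 2^2 · 45, so s = 2 and d = 45.
By repeated squaring, 3^45 ≡ 1 (mod 181).
x_0 = 3^45 mod 181 = 1.
x_0 = 1, so 3 is not a witness.

no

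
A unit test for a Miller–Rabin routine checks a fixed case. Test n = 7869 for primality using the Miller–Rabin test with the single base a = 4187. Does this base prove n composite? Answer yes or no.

yes

n − 1 = 7868 = 2^2 · 1967, so s = 2 and d = 1967.
x_0 = 4187^1967 mod 7869 = 431.
x_0 is neither 1 nor 7868, so continue squaring.
x_1 = 431^2 mod 7869 = 4774.
Reached i = s−1 = 1 without hitting −1: 4187 is a Miller–Rabin witness and 7869 is composite.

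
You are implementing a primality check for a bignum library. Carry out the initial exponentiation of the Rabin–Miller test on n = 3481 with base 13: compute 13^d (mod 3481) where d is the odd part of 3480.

589

n − 1 = 3480 = 2^3 · 435, so s = 3 and d = 435.
13^435 mod 3481 = 589.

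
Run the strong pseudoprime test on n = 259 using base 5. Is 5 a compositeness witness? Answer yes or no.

yes

n − 1 = 258 = 2^1 · 129, so s = 1 and d = 129.
x_0 = 5^129 mod 259 = 97.
x_0 ∉ {1, 258} and s = 1, so 5 is a Miller–Rabin witness and 259 is composite.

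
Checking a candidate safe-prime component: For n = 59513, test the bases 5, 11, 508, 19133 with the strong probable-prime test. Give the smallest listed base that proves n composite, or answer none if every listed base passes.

n − 1 = 59512 = 2^3 · 7439, so s = 3 and d = 7439.
Base 5: x_0 = 5^7439 mod 59513 = 42001. x_0 is neither 1 nor 59512, so continue squaring. x_1 = 42001^2 mod 59513 = 59168. x_2 = 59168^2 mod 59513 = 59512. x_2 ≡ −1, so 5 is not a witness.
Base 11: x_0 = 11^7439 mod 59513 = 1. x_0 = 1, so 11 is not a witness.
Base 508: x_0 = 508^7439 mod 59513 = 42001. x_0 is neither 1 nor 59512, so continue squaring. x_1 = 42001^2 mod 59513 = 59168. x_2 = 59168^2 mod 59513 = 59512. x_2 ≡ −1, so 508 is not a witness.
Base 19133: x_0 = 19133^7439 mod 59513 = 59168. x_0 is neither 1 nor 59512, so continue squaring. x_1 = 59168^2 mod 59513 = 59512. x_1 ≡ −1, so 19133 is not a witness.
No listed base is a witness for 59513.

none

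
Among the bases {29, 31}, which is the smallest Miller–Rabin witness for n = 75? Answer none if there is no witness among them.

29

n − 1 = 74 = 2^1 · 37, so s = 1 and d = 37.
Base 29: x_0 = 29^37 mod 75 = 59. x_0 ∉ {1, 74} and s = 1, so 29 is a Miller–Rabin witness and 75 is composite.
Base 31: x_0 = 31^37 mod 75 = 61. x_0 ∉ {1, 74} and s = 1, so 31 is a Miller–Rabin witness and 75 is composite.
The smallest witness among the given bases is 29.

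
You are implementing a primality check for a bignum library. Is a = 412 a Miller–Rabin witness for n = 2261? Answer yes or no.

yes

n − 1 = 2260 = 2^2 · 565, so s = 2 and d = 565.
By repeated squaring, 412^565 ≡ 1245 (mod 2261).
x_0 = 412^565 mod 2261 = 1245.
x_0 is neither 1 nor 2260, so continue squaring.
x_1 = 1245^2 mod 2261 = 1240.
Reached i = s−1 = 1 without hitting −1: 412 is a Miller–Rabin witness and 2261 is composite.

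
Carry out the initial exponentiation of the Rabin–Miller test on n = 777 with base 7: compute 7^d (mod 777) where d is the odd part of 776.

700

n − 1 = 776 = 2^3 · 97, so s = 3 and d = 97.
7^97 mod 777 = 700.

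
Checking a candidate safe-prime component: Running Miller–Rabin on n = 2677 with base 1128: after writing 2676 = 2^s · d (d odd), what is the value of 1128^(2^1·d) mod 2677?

n − 1 = 2676 = 2^2 · 669, so s = 2 and d = 669.
Repeated squaring mod 2677: 1128^1 ≡ 1128, 1128^2 ≡ 809, 1128^4 ≡ 1293, 1128^8 ≡ 1401, 1128^16 ≡ 560, 1128^32 ≡ 391, 1128^64 ≡ 292, 1128^128 ≡ 2277, 1128^256 ≡ 2057, 1128^512 ≡ 1589.
669 = 512 + 128 + 16 + 8 + 4 + 1, so 1128^669 ≡ 1589·2277·560·1401·1293·1128 ≡ 1 (mod 2677).
x_0 = 1.
x_1 = 1^2 mod 2677 = 1.

1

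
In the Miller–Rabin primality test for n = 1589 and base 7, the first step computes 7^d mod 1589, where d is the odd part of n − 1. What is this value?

1330

n − 1 = 1588 = 2^2 · 397, so s = 2 and d = 397.
Repeated squaring mod 1589: 7^1 ≡ 7, 7^2 ≡ 49, 7^4 ≡ 812, 7^8 ≡ 1498, 7^16 ≡ 336, 7^32 ≡ 77, 7^64 ≡ 1162, 7^128 ≡ 1183, 7^256 ≡ 1169.
397 = 256 + 128 + 8 + 4 + 1, so 7^397 ≡ 1169·1183·1498·812·7 ≡ 1330 (mod 1589).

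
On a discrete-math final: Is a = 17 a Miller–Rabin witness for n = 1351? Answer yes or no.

yes

n − 1 = 1350 = 2^1 · 675, so s = 1 and d = 675.
Repeated squaring mod 1351: 17^1 ≡ 17, 17^2 ≡ 289, 17^4 ≡ 1110, 17^8 ≡ 1339, 17^16 ≡ 144, 17^32 ≡ 471, 17^64 ≡ 277, 17^128 ≡ 1073, 17^256 ≡ 277, 17^512 ≡ 1073.
675 = 512 + 128 + 32 + 2 + 1, so 17^675 ≡ 1073·1073·471·289·17 ≡ 1070 (mod 1351).
x_0 = 17^675 mod 1351 = 1070.
x_0 ∉ {1, 1350} and s = 1, so 17 is a Miller–Rabin witness and 1351 is composite.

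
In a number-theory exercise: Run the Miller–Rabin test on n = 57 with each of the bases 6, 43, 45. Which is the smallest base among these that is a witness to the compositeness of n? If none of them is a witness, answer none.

6

n − 1 = 56 = 2^3 · 7, so s = 3 and d = 7.
Base 6: x_0 = 6^7 mod 57 = 9. x_0 is neither 1 nor 56, so continue squaring. x_1 = 9^2 mod 57 = 24. x_2 = 24^2 mod 57 = 6. Reached i = s−1 = 2 without hitting −1: 6 is a Miller–Rabin witness and 57 is composite.
Base 43: x_0 = 43^7 mod 57 = 16. x_0 is neither 1 nor 56, so continue squaring. x_1 = 16^2 mod 57 = 28. x_2 = 28^2 mod 57 = 43. Reached i = s−1 = 2 without hitting −1: 43 is a Miller–Rabin witness and 57 is composite.
Base 45: x_0 = 45^7 mod 57 = 45. x_0 is neither 1 nor 56, so continue squaring. x_1 = 45^2 mod 57 = 30. x_2 = 30^2 mod 57 = 45. Reached i = s−1 = 2 without hitting −1: 45 is a Miller–Rabin witness and 57 is composite.
The smallest witness among the given bases is 6.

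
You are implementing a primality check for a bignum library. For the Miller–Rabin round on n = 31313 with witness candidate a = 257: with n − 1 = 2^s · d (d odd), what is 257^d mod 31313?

16380

n − 1 = 31312 = 2^4 · 1957, so s = 4 and d = 1957.
Repeated squaring mod 31313: 257^1 ≡ 257, 257^2 ≡ 3423, 257^4 ≡ 5867, 257^8 ≡ 8702, 257^16 ≡ 9970, 257^32 ≡ 13438, 257^64 ≡ 29086, 257^128 ≡ 12075, 257^256 ≡ 12297, 257^512 ≡ 5732, 257^1024 ≡ 8487.
1957 = 1024 + 512 + 256 + 128 + 32 + 4 + 1, so 257^1957 ≡ 8487·5732·12297·12075·13438·5867·257 ≡ 16380 (mod 31313).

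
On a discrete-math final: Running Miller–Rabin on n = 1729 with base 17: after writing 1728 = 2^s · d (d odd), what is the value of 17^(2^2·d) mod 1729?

1

n − 1 = 1728 = 2^6 · 27, so s = 6 and d = 27.
Repeated squaring mod 1729: 17^1 ≡ 17, 17^2 ≡ 289, 17^4 ≡ 529, 17^8 ≡ 1472, 17^16 ≡ 347.
27 = 16 + 8 + 2 + 1, so 17^27 ≡ 347·1472·289·17 ≡ 818 (mod 1729).
x_0 = 818.
x_1 = 818^2 mod 1729 = 1.
x_2 = 1^2 mod 1729 = 1.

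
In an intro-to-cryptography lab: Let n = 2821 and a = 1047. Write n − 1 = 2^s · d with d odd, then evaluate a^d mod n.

n − 1 = 2820 = 2^2 · 705, so s = 2 and d = 705.
Repeated squaring mod 2821: 1047^1 ≡ 1047, 1047^2 ≡ 1661, 1047^4 ≡ 2804, 1047^8 ≡ 289, 1047^16 ≡ 1712, 1047^32 ≡ 2746, 1047^64 ≡ 2804, 1047^128 ≡ 289, 1047^256 ≡ 1712, 1047^512 ≡ 2746.
705 = 512 + 128 + 64 + 1, so 1047^705 ≡ 2746·289·2804·1047 ≡ 1828 (mod 2821).

1828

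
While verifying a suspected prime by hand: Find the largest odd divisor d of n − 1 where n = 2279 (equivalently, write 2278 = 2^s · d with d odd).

Halving: 2278 → 1139; 1139 is odd.
So 2278 = 2^1 · 1139.

1139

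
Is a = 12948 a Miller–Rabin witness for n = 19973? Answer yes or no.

no

n − 1 = 19972 = 2^2 · 4993, so s = 2 and d = 4993.
x_0 = 12948^4993 mod 19973 = 13210.
x_0 is neither 1 nor 19972, so continue squaring.
x_1 = 13210^2 mod 19973 = 19972.
x_1 ≡ −1, so 12948 is not a witness.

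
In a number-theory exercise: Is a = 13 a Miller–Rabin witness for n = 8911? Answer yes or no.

no

n − 1 = 8910 = 2^1 · 4455, so s = 1 and d = 4455.
By repeated squaring, 13^4455 ≡ 8910 (mod 8911).
x_0 = 13^4455 mod 8911 = 8910.
x_0 = 8910 ≡ −1, so 13 is not a witness.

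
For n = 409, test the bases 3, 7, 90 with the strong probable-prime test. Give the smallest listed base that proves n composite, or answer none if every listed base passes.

n − 1 = 408 = 2^3 · 51, so s = 3 and d = 51.
Base 3: x_0 = 3^51 mod 409 = 266. x_0 is neither 1 nor 408, so continue squaring. x_1 = 266^2 mod 409 = 408. x_1 ≡ −1, so 3 is not a witness.
Base 7: x_0 = 7^51 mod 409 = 343. x_0 is neither 1 nor 408, so continue squaring. x_1 = 343^2 mod 409 = 266. x_2 = 266^2 mod 409 = 408. x_2 ≡ −1, so 7 is not a witness.
Base 90: x_0 = 90^51 mod 409 = 266. x_0 is neither 1 nor 408, so continue squaring. x_1 = 266^2 mod 409 = 408. x_1 ≡ −1, so 90 is not a witness.
No listed base is a witness for 409.

none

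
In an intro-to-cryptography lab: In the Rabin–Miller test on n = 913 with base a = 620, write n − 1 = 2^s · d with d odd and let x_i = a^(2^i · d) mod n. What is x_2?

n − 1 = 912 = 2^4 · 57, so s = 4 and d = 57.
x_0 = 620^57 mod 913 = 434.
x_1 = 434^2 mod 913 = 278.
x_2 = 278^2 mod 913 = 592.

592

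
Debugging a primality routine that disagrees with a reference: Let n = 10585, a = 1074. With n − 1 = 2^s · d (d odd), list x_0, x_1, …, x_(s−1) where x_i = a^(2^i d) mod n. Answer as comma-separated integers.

7164, 6816, 291

n − 1 = 10584 = 2^3 · 1323, so s = 3 and d = 1323.
x_0 = 1074^1323 mod 10585 = 7164.
x_1 = 7164^2 mod 10585 = 6816.
x_2 = 6816^2 mod 10585 = 291.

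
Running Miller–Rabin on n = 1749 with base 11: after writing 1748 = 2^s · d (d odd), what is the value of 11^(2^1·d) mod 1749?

418

n − 1 = 1748 = 2^2 · 437, so s = 2 and d = 437.
By repeated squaring, 11^437 ≡ 308 (mod 1749).
x_0 = 308.
x_1 = 308^2 mod 1749 = 418.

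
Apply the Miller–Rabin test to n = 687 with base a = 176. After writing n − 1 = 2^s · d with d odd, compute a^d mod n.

176

n − 1 = 686 = 2^1 · 343, so s = 1 and d = 343.
176^343 mod 687 = 176.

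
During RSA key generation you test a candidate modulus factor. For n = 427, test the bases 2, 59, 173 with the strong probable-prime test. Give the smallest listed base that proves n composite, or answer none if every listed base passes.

2

n − 1 = 426 = 2^1 · 213, so s = 1 and d = 213.
Base 2: x_0 = 2^213 mod 427 = 358. x_0 ∉ {1, 426} and s = 1, so 2 is a Miller–Rabin witness and 427 is composite.
Base 59: x_0 = 59^213 mod 427 = 69. x_0 ∉ {1, 426} and s = 1, so 59 is a Miller–Rabin witness and 427 is composite.
Base 173: x_0 = 173^213 mod 427 = 146. x_0 ∉ {1, 426} and s = 1, so 173 is a Miller–Rabin witness and 427 is composite.
The smallest witness among the given bases is 2.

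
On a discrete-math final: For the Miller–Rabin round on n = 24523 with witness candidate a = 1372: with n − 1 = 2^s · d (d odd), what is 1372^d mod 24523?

n − 1 = 24522 = 2^1 · 12261, so s = 1 and d = 12261.
1372^12261 mod 24523 = 18725.

18725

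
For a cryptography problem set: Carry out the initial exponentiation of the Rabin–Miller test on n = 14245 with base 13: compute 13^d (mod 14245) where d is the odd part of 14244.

n − 1 = 14244 = 2^2 · 3561, so s = 2 and d = 3561.
Repeated squaring mod 14245: 13^1 ≡ 13, 13^2 ≡ 169, 13^4 ≡ 71, 13^8 ≡ 5041, 13^16 ≡ 12846, 13^32 ≡ 5636, 13^64 ≡ 12391, 13^128 ≡ 4271, 13^256 ≡ 7841, 13^512 ≡ 14106, 13^1024 ≡ 5076, 13^2048 ≡ 10816.
3561 = 2048 + 1024 + 256 + 128 + 64 + 32 + 8 + 1, so 13^3561 ≡ 10816·5076·7841·4271·12391·5636·5041·13 ≡ 4633 (mod 14245).

4633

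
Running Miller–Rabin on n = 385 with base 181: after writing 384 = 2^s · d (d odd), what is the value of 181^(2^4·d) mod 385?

246

n − 1 = 384 = 2^7 · 3, so s = 7 and d = 3.
x_0 = 181^3 mod 385 = 356.
x_1 = 356^2 mod 385 = 71.
x_2 = 71^2 mod 385 = 36.
x_3 = 36^2 mod 385 = 141.
x_4 = 141^2 mod 385 = 246.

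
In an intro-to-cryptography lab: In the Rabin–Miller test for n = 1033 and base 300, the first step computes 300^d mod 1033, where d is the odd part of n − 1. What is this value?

1

n − 1 = 1032 = 2^3 · 129, so s = 3 and d = 129.
300^129 mod 1033 = 1.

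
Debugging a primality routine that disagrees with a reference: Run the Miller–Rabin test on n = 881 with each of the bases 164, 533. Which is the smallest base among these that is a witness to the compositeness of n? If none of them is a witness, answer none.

none

n − 1 = 880 = 2^4 · 55, so s = 4 and d = 55.
Base 164: x_0 = 164^55 mod 881 = 704. x_0 is neither 1 nor 880, so continue squaring. x_1 = 704^2 mod 881 = 494. x_2 = 494^2 mod 881 = 880. x_2 ≡ −1, so 164 is not a witness.
Base 533: x_0 = 533^55 mod 881 = 494. x_0 is neither 1 nor 880, so continue squaring. x_1 = 494^2 mod 881 = 880. x_1 ≡ −1, so 533 is not a witness.
No listed base is a witness for 881.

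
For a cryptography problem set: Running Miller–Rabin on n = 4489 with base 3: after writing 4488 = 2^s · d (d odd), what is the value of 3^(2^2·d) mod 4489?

n − 1 = 4488 = 2^3 · 561, so s = 3 and d = 561.
x_0 = 3^561 mod 4489 = 2679.
x_1 = 2679^2 mod 4489 = 3619.
x_2 = 3619^2 mod 4489 = 2748.

2748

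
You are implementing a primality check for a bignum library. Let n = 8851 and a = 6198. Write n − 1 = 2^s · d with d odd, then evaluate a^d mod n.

n − 1 = 8850 = 2^1 · 4425, so s = 1 and d = 4425.
6198^4425 mod 8851 = 6806.

6806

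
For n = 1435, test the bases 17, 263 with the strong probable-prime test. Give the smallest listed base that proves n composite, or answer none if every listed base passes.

17

n − 1 = 1434 = 2^1 · 717, so s = 1 and d = 717.
Base 17: x_0 = 17^717 mod 1435 = 937. x_0 ∉ {1, 1434} and s = 1, so 17 is a Miller–Rabin witness and 1435 is composite.
Base 263: x_0 = 263^717 mod 1435 = 568. x_0 ∉ {1, 1434} and s = 1, so 263 is a Miller–Rabin witness and 1435 is composite.
The smallest witness among the given bases is 17.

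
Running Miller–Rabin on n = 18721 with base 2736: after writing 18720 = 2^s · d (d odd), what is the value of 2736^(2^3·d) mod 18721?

n − 1 = 18720 = 2^5 · 585, so s = 5 and d = 585.
x_0 = 2736^585 mod 18721 = 3246.
x_1 = 3246^2 mod 18721 = 15314.
x_2 = 15314^2 mod 18721 = 629.
x_3 = 629^2 mod 18721 = 2500.

2500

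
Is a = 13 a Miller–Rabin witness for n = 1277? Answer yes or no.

n − 1 = 1276 = 2^2 · 319, so s = 2 and d = 319.
Repeated squaring mod 1277: 13^1 ≡ 13, 13^2 ≡ 169, 13^4 ≡ 467, 13^8 ≡ 999, 13^16 ≡ 664, 13^32 ≡ 331, 13^64 ≡ 1016, 13^128 ≡ 440, 13^256 ≡ 773.
319 = 256 + 32 + 16 + 8 + 4 + 2 + 1, so 13^319 ≡ 773·331·664·999·467·169·13 ≡ 1 (mod 1277).
x_0 = 13^319 mod 1277 = 1.
x_0 = 1, so 13 is not a witness.

no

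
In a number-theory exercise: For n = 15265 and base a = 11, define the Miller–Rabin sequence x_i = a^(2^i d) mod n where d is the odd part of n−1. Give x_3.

12911

n − 1 = 15264 = 2^5 · 477, so s = 5 and d = 477.
x_0 = 11^477 mod 15265 = 13126.
x_1 = 13126^2 mod 15265 = 11086.
x_2 = 11086^2 mod 15265 = 881.
x_3 = 881^2 mod 15265 = 12911.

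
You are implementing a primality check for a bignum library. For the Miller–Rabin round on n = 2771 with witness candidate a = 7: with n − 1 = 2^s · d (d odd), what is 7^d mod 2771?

n − 1 = 2770 = 2^1 · 1385, so s = 1 and d = 1385.
7^1385 mod 2771 = 2628.

2628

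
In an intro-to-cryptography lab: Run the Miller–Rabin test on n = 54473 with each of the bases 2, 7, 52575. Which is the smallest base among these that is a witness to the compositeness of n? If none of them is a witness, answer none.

n − 1 = 54472 = 2^3 · 6809, so s = 3 and d = 6809.
Base 2: x_0 = 2^6809 mod 54473 = 40046. x_0 is neither 1 nor 54472, so continue squaring. x_1 = 40046^2 mod 54473 = 51469. x_2 = 51469^2 mod 54473 = 35971. Reached i = s−1 = 2 without hitting −1: 2 is a Miller–Rabin witness and 54473 is composite.
Base 7: x_0 = 7^6809 mod 54473 = 5882. x_0 is neither 1 nor 54472, so continue squaring. x_1 = 5882^2 mod 54473 = 7569. x_2 = 7569^2 mod 54473 = 38638. Reached i = s−1 = 2 without hitting −1: 7 is a Miller–Rabin witness and 54473 is composite.
Base 52575: x_0 = 52575^6809 mod 54473 = 52434. x_0 is neither 1 nor 54472, so continue squaring. x_1 = 52434^2 mod 54473 = 17573. x_2 = 17573^2 mod 54473 = 2892. Reached i = s−1 = 2 without hitting −1: 52575 is a Miller–Rabin witness and 54473 is composite.
The smallest witness among the given bases is 2.

2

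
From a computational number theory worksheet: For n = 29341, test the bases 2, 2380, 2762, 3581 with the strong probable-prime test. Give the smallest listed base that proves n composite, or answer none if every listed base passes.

none

n − 1 = 29340 = 2^2 · 7335, so s = 2 and d = 7335.
Base 2: x_0 = 2^7335 mod 29341 = 26424. x_0 is neither 1 nor 29340, so continue squaring. x_1 = 26424^2 mod 29341 = 29340. x_1 ≡ −1, so 2 is not a witness.
Base 2380: x_0 = 2380^7335 mod 29341 = 1. x_0 = 1, so 2380 is not a witness.
Base 2762: x_0 = 2762^7335 mod 29341 = 15361. x_0 is neither 1 nor 29340, so continue squaring. x_1 = 15361^2 mod 29341 = 29340. x_1 ≡ −1, so 2762 is not a witness.
Base 3581: x_0 = 3581^7335 mod 29341 = 15361. x_0 is neither 1 nor 29340, so continue squaring. x_1 = 15361^2 mod 29341 = 29340. x_1 ≡ −1, so 3581 is not a witness.
No listed base is a witness for 29341.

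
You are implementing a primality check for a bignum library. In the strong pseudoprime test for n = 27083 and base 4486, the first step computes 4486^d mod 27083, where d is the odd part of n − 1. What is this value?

n − 1 = 27082 = 2^1 · 13541, so s = 1 and d = 13541.
Repeated squaring mod 27083: 4486^1 ≡ 4486, 4486^2 ≡ 1527, 4486^4 ≡ 2591, 4486^8 ≡ 23780, 4486^16 ≡ 22443, 4486^32 ≡ 25698, 4486^64 ≡ 22415, 4486^128 ≡ 15492, 4486^256 ≡ 19601, 4486^512 ≡ 26846, 4486^1024 ≡ 2003, 4486^2048 ≡ 3725, 4486^4096 ≡ 9129, 4486^8192 ≡ 4250.
13541 = 8192 + 4096 + 1024 + 128 + 64 + 32 + 4 + 1, so 4486^13541 ≡ 4250·9129·2003·15492·22415·25698·2591·4486 ≡ 15350 (mod 27083).

15350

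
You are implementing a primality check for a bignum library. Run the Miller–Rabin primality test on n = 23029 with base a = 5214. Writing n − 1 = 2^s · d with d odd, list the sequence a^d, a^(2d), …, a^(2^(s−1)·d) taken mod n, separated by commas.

23028, 1

n − 1 = 23028 = 2^2 · 5757, so s = 2 and d = 5757.
x_0 = 5214^5757 mod 23029 = 23028.
x_1 = 23028^2 mod 23029 = 1.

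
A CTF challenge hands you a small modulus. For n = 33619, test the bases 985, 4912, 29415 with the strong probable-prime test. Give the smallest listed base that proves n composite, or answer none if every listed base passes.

none

n − 1 = 33618 = 2^1 · 16809, so s = 1 and d = 16809.
Base 985: x_0 = 985^16809 mod 33619 = 33618. x_0 = 33618 ≡ −1, so 985 is not a witness.
Base 4912: x_0 = 4912^16809 mod 33619 = 33618. x_0 = 33618 ≡ −1, so 4912 is not a witness.
Base 29415: x_0 = 29415^16809 mod 33619 = 1. x_0 = 1, so 29415 is not a witness.
No listed base is a witness for 33619.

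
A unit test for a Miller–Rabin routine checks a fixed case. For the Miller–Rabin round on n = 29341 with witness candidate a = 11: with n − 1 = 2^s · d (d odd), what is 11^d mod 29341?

n − 1 = 29340 = 2^2 · 7335, so s = 2 and d = 7335.
11^7335 mod 29341 = 1331.

1331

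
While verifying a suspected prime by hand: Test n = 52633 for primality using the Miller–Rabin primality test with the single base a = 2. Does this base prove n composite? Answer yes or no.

no

n − 1 = 52632 = 2^3 · 6579, so s = 3 and d = 6579.
By repeated squaring, 2^6579 ≡ 1 (mod 52633).
x_0 = 2^6579 mod 52633 = 1.
x_0 = 1, so 2 is not a witness.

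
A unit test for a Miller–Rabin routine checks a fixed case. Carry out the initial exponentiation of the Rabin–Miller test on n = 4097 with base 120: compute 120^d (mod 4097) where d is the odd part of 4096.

n − 1 = 4096 = 2^12 · 1, so s = 12 and d = 1.
120^1 mod 4097 = 120.

120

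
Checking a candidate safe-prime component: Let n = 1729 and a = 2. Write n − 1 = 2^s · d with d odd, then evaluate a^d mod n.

645

n − 1 = 1728 = 2^6 · 27, so s = 6 and d = 27.
Repeated squaring mod 1729: 2^1 ≡ 2, 2^2 ≡ 4, 2^4 ≡ 16, 2^8 ≡ 256, 2^16 ≡ 1563.
27 = 16 + 8 + 2 + 1, so 2^27 ≡ 1563·256·4·2 ≡ 645 (mod 1729).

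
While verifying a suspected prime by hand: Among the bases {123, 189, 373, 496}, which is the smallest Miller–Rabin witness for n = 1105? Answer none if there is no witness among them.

189

n − 1 = 1104 = 2^4 · 69, so s = 4 and d = 69.
Base 123: x_0 = 123^69 mod 1105 = 1058. x_0 is neither 1 nor 1104, so continue squaring. x_1 = 1058^2 mod 1105 = 1104. x_1 ≡ −1, so 123 is not a witness.
Base 189: x_0 = 189^69 mod 1105 = 814. x_0 is neither 1 nor 1104, so continue squaring. x_1 = 814^2 mod 1105 = 701. x_2 = 701^2 mod 1105 = 781. x_3 = 781^2 mod 1105 = 1. x_3 = 1 but x_2 ≠ ±1, a nontrivial square root of 1 — 189 is a witness and 1105 is composite.
Base 373: x_0 = 373^69 mod 1105 = 118. x_0 is neither 1 nor 1104, so continue squaring. x_1 = 118^2 mod 1105 = 664. x_2 = 664^2 mod 1105 = 1. x_2 = 1 but x_1 ≠ ±1, a nontrivial square root of 1 — 373 is a witness and 1105 is composite.
Base 496: x_0 = 496^69 mod 1105 = 226. x_0 is neither 1 nor 1104, so continue squaring. x_1 = 226^2 mod 1105 = 246. x_2 = 246^2 mod 1105 = 846. x_3 = 846^2 mod 1105 = 781. Reached i = s−1 = 3 without hitting −1: 496 is a Miller–Rabin witness and 1105 is composite.
The smallest witness among the given bases is 189.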